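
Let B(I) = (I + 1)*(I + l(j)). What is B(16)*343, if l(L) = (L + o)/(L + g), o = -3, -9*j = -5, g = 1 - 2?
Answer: 250733/2 ≈ 1.2537e+5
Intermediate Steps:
g = -1
j = 5/9 (j = -1/9*(-5) = 5/9 ≈ 0.55556)
l(L) = (-3 + L)/(-1 + L) (l(L) = (L - 3)/(L - 1) = (-3 + L)/(-1 + L))
B(I) = (1 + I)*(11/2 + I) (B(I) = (I + 1)*(I + (-3 + 5/9)/(-1 + 5/9)) = (1 + I)*(I - 22/9/(-4/9)) = (1 + I)*(I - 9/4*(-22/9)) = (1 + I)*(I + 11/2) = (1 + I)*(11/2 + I))
B(16)*343 = (11/2 + 16**2 + (13/2)*16)*343 = (11/2 + 256 + 104)*343 = (731/2)*343 = 250733/2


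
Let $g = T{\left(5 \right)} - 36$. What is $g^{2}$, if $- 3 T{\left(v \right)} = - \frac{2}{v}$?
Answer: $\frac{289444}{225} \approx 1286.4$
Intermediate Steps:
$T{\left(v \right)} = \frac{2}{3 v}$ ($T{\left(v \right)} = - \frac{\left(-2\right) \frac{1}{v}}{3} = \frac{2}{3 v}$)
$g = - \frac{538}{15}$ ($g = \frac{2}{3 \cdot 5} - 36 = \frac{2}{3} \cdot \frac{1}{5} - 36 = \frac{2}{15} - 36 = - \frac{538}{15} \approx -35.867$)
$g^{2} = \left(- \frac{538}{15}\right)^{2} = \frac{289444}{225}$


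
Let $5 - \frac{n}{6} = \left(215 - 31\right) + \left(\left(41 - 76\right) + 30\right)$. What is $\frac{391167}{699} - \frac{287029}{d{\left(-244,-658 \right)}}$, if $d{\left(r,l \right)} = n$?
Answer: $\frac{203003873}{243252} \approx 834.54$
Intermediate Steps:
$n = -1044$ ($n = 30 - 6 \left(\left(215 - 31\right) + \left(\left(41 - 76\right) + 30\right)\right) = 30 - 6 \left(184 + \left(-35 + 30\right)\right) = 30 - 6 \left(184 - 5\right) = 30 - 1074 = -1044$)
$d{\left(r,l \right)} = -1044$
$\frac{391167}{699} - \frac{287029}{d{\left(-244,-658 \right)}} = \frac{391167}{699} - \frac{287029}{-1044} = 391167 \cdot \frac{1}{699} - - \frac{287029}{1044} = \frac{130389}{233} + \frac{287029}{1044} = \frac{203003873}{243252}$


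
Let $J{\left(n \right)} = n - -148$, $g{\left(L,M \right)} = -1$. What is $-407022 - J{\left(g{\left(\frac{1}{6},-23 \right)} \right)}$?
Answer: $-407169$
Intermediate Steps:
$J{\left(n \right)} = 148 + n$ ($J{\left(n \right)} = n + 148 = 148 + n$)
$-407022 - J{\left(g{\left(\frac{1}{6},-23 \right)} \right)} = -407022 - \left(148 - 1\right) = -407022 - 147 = -407169$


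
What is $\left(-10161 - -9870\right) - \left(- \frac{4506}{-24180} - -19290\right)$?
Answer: $- \frac{78912181}{4030} \approx -19581.0$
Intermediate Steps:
$\left(-10161 - -9870\right) - \left(- \frac{4506}{-24180} - -19290\right) = \left(-10161 + 9870\right) - \left(\left(-4506\right) \left(- \frac{1}{24180}\right) + 19290\right) = -291 - \left(\frac{751}{4030} + 19290\right) = -291 - \frac{77739451}{4030} = - \frac{78912181}{4030}$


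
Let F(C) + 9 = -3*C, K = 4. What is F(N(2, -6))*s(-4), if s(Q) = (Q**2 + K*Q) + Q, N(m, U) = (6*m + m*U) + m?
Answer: 60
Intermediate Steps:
N(m, U) = 7*m + U*m (N(m, U) = (6*m + U*m) + m = 7*m + U*m)
F(C) = -9 - 3*C
s(Q) = Q**2 + 5*Q (s(Q) = (Q**2 + 4*Q) + Q = Q**2 + 5*Q)
F(N(2, -6))*s(-4) = (-9 - 6*(7 - 6))*(-4*(5 - 4)) = (-9 - 6)*(-4*1) = (-9 - 3*2)*(-4) = (-9 - 6)*(-4) = -15*(-4) = 60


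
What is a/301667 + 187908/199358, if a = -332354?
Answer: -4785893048/30069864893 ≈ -0.15916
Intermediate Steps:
a/301667 + 187908/199358 = -332354/301667 + 187908/199358 = -332354*1/301667 + 187908*(1/199358) = -332354/301667 + 93954/99679 = -4785893048/30069864893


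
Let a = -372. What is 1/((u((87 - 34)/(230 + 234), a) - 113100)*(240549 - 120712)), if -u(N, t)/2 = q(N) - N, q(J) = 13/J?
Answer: -12296/166989700476843 ≈ -7.3633e-11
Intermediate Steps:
u(N, t) = -26/N + 2*N (u(N, t) = -2*(13/N - N) = -2*(-N + 13/N) = -26/N + 2*N)
1/((u((87 - 34)/(230 + 234), a) - 113100)*(240549 - 120712)) = 1/(((-26*(230 + 234)/(87 - 34) + 2*((87 - 34)/(230 + 234))) - 113100)*(240549 - 120712)) = 1/(((-26/(53/464) + 2*(53/464)) - 113100)*119837) = 1/(((-26/(53*(1/464)) + 2*(53*(1/464))) - 113100)*119837) = 1/(((-26/53/464 + 2*(53/464)) - 113100)*119837) = 1/(((-26*464/53 + 53/232) - 113100)*119837) = 1/(((-12064/53 + 53/232) - 113100)*119837) = 1/((-2796039/12296 - 113100)*119837) = 1/(-1393473639/12296*119837) = 1/(-166989700476843/12296) = -12296/166989700476843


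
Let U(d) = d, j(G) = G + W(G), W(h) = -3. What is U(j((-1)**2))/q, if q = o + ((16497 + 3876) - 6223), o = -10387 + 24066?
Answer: -2/27829 ≈ -7.1867e-5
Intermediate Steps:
j(G) = -3 + G (j(G) = G - 3 = -3 + G)
o = 13679
q = 27829 (q = 13679 + ((16497 + 3876) - 6223) = 13679 + (20373 - 6223) = 13679 + 14150 = 27829)
U(j((-1)**2))/q = (-3 + (-1)**2)/27829 = (-3 + 1)*(1/27829) = -2*1/27829 = -2/27829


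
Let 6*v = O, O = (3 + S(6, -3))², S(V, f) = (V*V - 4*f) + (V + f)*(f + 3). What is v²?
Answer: 751689/4 ≈ 1.8792e+5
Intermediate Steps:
S(V, f) = V² - 4*f + (3 + f)*(V + f) (S(V, f) = (V² - 4*f) + (V + f)*(3 + f) = (V² - 4*f) + (3 + f)*(V + f) = V² - 4*f + (3 + f)*(V + f))
O = 2601 (O = (3 + (6² + (-3)² - 1*(-3) + 3*6 + 6*(-3)))² = (3 + (36 + 9 + 3 + 18 - 18))² = (3 + 48)² = 51² = 2601)
v = 867/2 (v = (⅙)*2601 = 867/2 ≈ 433.50)
v² = (867/2)² = 751689/4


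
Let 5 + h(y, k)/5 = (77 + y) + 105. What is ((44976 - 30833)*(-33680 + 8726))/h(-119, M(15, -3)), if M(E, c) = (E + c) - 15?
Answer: -176462211/145 ≈ -1.2170e+6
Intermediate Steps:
M(E, c) = -15 + E + c
h(y, k) = 885 + 5*y (h(y, k) = -25 + 5*((77 + y) + 105) = -25 + 5*(182 + y) = -25 + (910 + 5*y) = 885 + 5*y)
((44976 - 30833)*(-33680 + 8726))/h(-119, M(15, -3)) = ((44976 - 30833)*(-33680 + 8726))/(885 + 5*(-119)) = (14143*(-24954))/(885 - 595) = -352924422/290 = -352924422*1/290 = -176462211/145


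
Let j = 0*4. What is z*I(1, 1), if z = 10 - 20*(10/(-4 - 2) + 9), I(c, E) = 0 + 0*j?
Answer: 0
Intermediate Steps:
j = 0
I(c, E) = 0 (I(c, E) = 0 + 0*0 = 0 + 0 = 0)
z = -410/3 (z = 10 - 20*(10/(-6) + 9) = 10 - 20*(10*(-⅙) + 9) = 10 - 20*(-5/3 + 9) = 10 - 20*22/3 = 10 - 440/3 = -410/3 ≈ -136.67)
z*I(1, 1) = -410/3*0 = 0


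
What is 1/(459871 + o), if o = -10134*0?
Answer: 1/459871 ≈ 2.1745e-6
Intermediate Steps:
o = 0
1/(459871 + o) = 1/(459871 + 0) = 1/459871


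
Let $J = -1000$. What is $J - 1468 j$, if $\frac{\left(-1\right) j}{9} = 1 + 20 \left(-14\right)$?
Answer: $-3687148$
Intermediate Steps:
$j = 2511$ ($j = - 9 \left(1 + 20 \left(-14\right)\right) = - 9 \left(1 - 280\right) = \left(-9\right) \left(-279\right) = 2511$)
$J - 1468 j = -1000 - 3686148 = -3687148$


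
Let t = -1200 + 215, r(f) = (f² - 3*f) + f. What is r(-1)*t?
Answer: -2955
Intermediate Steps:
r(f) = f² - 2*f
t = -985
r(-1)*t = -(-2 - 1)*(-985) = -1*(-3)*(-985) = 3*(-985) = -2955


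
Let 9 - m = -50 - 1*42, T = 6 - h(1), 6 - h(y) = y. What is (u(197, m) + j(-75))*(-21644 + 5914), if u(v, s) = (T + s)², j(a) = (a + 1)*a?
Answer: -250956420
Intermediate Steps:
h(y) = 6 - y
T = 1 (T = 6 - (6 - 1*1) = 6 - (6 - 1) = 6 - 1*5 = 6 - 5 = 1)
m = 101 (m = 9 - (-50 - 1*42) = 9 - (-50 - 42) = 9 - 1*(-92) = 9 + 92 = 101)
j(a) = a*(1 + a) (j(a) = (1 + a)*a = a*(1 + a))
u(v, s) = (1 + s)²
(u(197, m) + j(-75))*(-21644 + 5914) = ((1 + 101)² - 75*(1 - 75))*(-21644 + 5914) = (102² - 75*(-74))*(-15730) = (10404 + 5550)*(-15730) = 15954*(-15730) = -250956420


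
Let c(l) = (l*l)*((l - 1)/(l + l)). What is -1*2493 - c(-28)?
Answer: -2899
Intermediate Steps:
c(l) = l*(-1 + l)/2 (c(l) = l**2*((-1 + l)/((2*l))) = l**2*((-1 + l)*(1/(2*l))) = l**2*((-1 + l)/(2*l)) = l*(-1 + l)/2)
-1*2493 - c(-28) = -1*2493 - (-28)*(-1 - 28)/2 = -2493 - (-28)*(-29)/2 = -2493 - 1*406 = -2493 - 406 = -2899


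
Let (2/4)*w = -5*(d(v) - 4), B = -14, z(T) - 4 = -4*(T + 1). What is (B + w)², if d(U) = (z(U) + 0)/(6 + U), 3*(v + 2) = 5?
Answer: 161604/289 ≈ 559.18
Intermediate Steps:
v = -⅓ (v = -2 + (⅓)*5 = -2 + 5/3 = -⅓ ≈ -0.33333)
z(T) = -4*T (z(T) = 4 - 4*(T + 1) = 4 - 4*(1 + T) = 4 + (-4 - 4*T) = -4*T)
d(U) = -4*U/(6 + U) (d(U) = (-4*U + 0)/(6 + U) = (-4*U)/(6 + U) = -4*U/(6 + U))
w = 640/17 (w = 2*(-5*(-4*(-⅓)/(6 - ⅓) - 4)) = 2*(-5*(-4*(-⅓)/17/3 - 4)) = 2*(-5*(-4*(-⅓)*3/17 - 4)) = 2*(-5*(4/17 - 4)) = 2*(-5*(-64/17)) = 2*(320/17) = 640/17 ≈ 37.647)
(B + w)² = (-14 + 640/17)² = (402/17)² = 161604/289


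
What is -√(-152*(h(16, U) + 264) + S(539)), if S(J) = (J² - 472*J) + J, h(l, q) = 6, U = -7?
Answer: -2*I*√1097 ≈ -66.242*I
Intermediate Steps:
S(J) = J² - 471*J
-√(-152*(h(16, U) + 264) + S(539)) = -√(-152*(6 + 264) + 539*(-471 + 539)) = -√(-152*270 + 539*68) = -√(-41040 + 36652) = -√(-4388) = -2*I*√1097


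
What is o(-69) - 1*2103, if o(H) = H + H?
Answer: -2241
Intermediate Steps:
o(H) = 2*H
o(-69) - 1*2103 = 2*(-69) - 1*2103 = -138 - 2103 = -2241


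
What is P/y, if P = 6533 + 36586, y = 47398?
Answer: 43119/47398 ≈ 0.90972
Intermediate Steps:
P = 43119
P/y = 43119/47398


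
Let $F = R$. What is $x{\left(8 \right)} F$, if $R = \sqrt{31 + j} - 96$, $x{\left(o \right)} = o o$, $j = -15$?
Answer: $-5888$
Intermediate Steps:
$x{\left(o \right)} = o^{2}$
$R = -92$ ($R = \sqrt{31 - 15} - 96 = \sqrt{16} - 96 = 4 - 96 = -92$)
$F = -92$
$x{\left(8 \right)} F = 8^{2} \left(-92\right) = 64 \left(-92\right) = -5888$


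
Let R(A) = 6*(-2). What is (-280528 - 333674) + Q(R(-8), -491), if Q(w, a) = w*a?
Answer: -608310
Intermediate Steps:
R(A) = -12
Q(w, a) = a*w
(-280528 - 333674) + Q(R(-8), -491) = (-280528 - 333674) - 491*(-12) = -614202 + 5892 = -608310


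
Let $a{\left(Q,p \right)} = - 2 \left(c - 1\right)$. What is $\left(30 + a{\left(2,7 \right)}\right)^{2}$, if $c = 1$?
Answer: $900$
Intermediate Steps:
$a{\left(Q,p \right)} = 0$ ($a{\left(Q,p \right)} = - 2 \left(1 - 1\right) = \left(-2\right) 0 = 0$)
$\left(30 + a{\left(2,7 \right)}\right)^{2} = \left(30 + 0\right)^{2} = 30^{2} = 900$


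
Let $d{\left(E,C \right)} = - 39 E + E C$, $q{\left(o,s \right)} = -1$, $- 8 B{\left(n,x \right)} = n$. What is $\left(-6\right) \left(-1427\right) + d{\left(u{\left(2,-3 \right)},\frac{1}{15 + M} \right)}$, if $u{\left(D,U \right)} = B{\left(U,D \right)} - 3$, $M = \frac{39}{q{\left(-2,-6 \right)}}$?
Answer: $\frac{554527}{64} \approx 8664.5$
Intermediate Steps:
$B{\left(n,x \right)} = - \frac{n}{8}$
$M = -39$ ($M = \frac{39}{-1} = 39 \left(-1\right) = -39$)
$u{\left(D,U \right)} = -3 - \frac{U}{8}$ ($u{\left(D,U \right)} = - \frac{U}{8} - 3 = -3 - \frac{U}{8}$)
$d{\left(E,C \right)} = - 39 E + C E$
$\left(-6\right) \left(-1427\right) + d{\left(u{\left(2,-3 \right)},\frac{1}{15 + M} \right)} = \left(-6\right) \left(-1427\right) + \left(-3 - - \frac{3}{8}\right) \left(-39 + \frac{1}{15 - 39}\right) = 8562 + \left(-3 + \frac{3}{8}\right) \left(-39 + \frac{1}{-24}\right) = 8562 - \frac{21 \left(-39 - \frac{1}{24}\right)}{8} = 8562 - - \frac{6559}{64} = 8562 + \frac{6559}{64} = \frac{554527}{64}$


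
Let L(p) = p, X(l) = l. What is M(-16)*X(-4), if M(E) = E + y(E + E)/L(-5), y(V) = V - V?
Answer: 64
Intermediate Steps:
y(V) = 0
M(E) = E (M(E) = E + 0/(-5) = E + 0*(-⅕) = E + 0 = E)
M(-16)*X(-4) = -16*(-4) = 64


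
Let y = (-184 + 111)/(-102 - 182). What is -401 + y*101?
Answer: -106511/284 ≈ -375.04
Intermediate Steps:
y = 73/284 (y = -73/(-284) = -73*(-1/284) = 73/284 ≈ 0.25704)
-401 + y*101 = -401 + (73/284)*101 = -401 + 7373/284 = -106511/284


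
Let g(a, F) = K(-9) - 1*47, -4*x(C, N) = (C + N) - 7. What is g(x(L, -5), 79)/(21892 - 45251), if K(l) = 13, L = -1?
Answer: 34/23359 ≈ 0.0014555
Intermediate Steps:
x(C, N) = 7/4 - C/4 - N/4 (x(C, N) = -((C + N) - 7)/4 = -(-7 + C + N)/4 = 7/4 - C/4 - N/4)
g(a, F) = -34 (g(a, F) = 13 - 1*47 = 13 - 47 = -34)
g(x(L, -5), 79)/(21892 - 45251) = -34/(21892 - 45251) = -34/(-23359) = -34*(-1/23359) = 34/23359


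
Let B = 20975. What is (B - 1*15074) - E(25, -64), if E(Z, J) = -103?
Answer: 6004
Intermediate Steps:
(B - 1*15074) - E(25, -64) = (20975 - 1*15074) - 1*(-103) = (20975 - 15074) + 103 = 5901 + 103 = 6004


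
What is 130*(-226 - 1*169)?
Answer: -51350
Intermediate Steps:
130*(-226 - 1*169) = 130*(-226 - 169) = 130*(-395) = -51350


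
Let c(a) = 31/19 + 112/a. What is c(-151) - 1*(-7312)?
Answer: 20980681/2869 ≈ 7312.9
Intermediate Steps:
c(a) = 31/19 + 112/a (c(a) = 31*(1/19) + 112/a = 31/19 + 112/a)
c(-151) - 1*(-7312) = (31/19 + 112/(-151)) - 1*(-7312) = (31/19 + 112*(-1/151)) + 7312 = (31/19 - 112/151) + 7312 = 2553/2869 + 7312 = 20980681/2869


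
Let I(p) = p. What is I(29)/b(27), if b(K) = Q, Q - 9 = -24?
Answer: -29/15 ≈ -1.9333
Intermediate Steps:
Q = -15 (Q = 9 - 24 = -15)
b(K) = -15
I(29)/b(27) = 29/(-15) = 29*(-1/15) = -29/15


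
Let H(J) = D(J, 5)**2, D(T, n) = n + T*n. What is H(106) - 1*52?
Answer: 286173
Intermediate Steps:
H(J) = (5 + 5*J)**2 (H(J) = (5*(1 + J))**2 = (5 + 5*J)**2)
H(106) - 1*52 = 25*(1 + 106)**2 - 1*52 = 25*107**2 - 52 = 25*11449 - 52 = 286225 - 52 = 286173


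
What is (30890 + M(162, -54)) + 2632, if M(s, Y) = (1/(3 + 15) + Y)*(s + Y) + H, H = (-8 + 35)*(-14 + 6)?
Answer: 27480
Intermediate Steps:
H = -216 (H = 27*(-8) = -216)
M(s, Y) = -216 + (1/18 + Y)*(Y + s) (M(s, Y) = (1/(3 + 15) + Y)*(s + Y) - 216 = (1/18 + Y)*(Y + s) - 216 = -216 + (1/18 + Y)*(Y + s))
(30890 + M(162, -54)) + 2632 = (30890 + (-216 + (-54)² + (1/18)*(-54) + (1/18)*162 - 54*162)) + 2632 = (30890 + (-216 + 2916 - 3 + 9 - 8748)) + 2632 = (30890 - 6042) + 2632 = 24848 + 2632 = 27480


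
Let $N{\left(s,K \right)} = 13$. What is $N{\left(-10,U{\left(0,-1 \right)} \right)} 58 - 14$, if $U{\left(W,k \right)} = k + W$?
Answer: $740$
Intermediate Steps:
$U{\left(W,k \right)} = W + k$
$N{\left(-10,U{\left(0,-1 \right)} \right)} 58 - 14 = 13 \cdot 58 - 14 = 754 - 14 = 740$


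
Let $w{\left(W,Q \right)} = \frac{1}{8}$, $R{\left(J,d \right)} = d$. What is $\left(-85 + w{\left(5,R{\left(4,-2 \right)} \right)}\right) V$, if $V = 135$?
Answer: $- \frac{91665}{8} \approx -11458.0$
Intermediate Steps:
$w{\left(W,Q \right)} = \frac{1}{8}$
$\left(-85 + w{\left(5,R{\left(4,-2 \right)} \right)}\right) V = \left(-85 + \frac{1}{8}\right) 135 = \left(- \frac{679}{8}\right) 135 = - \frac{91665}{8}$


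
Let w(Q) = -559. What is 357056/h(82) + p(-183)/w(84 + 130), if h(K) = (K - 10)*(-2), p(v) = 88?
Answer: -12475436/5031 ≈ -2479.7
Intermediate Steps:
h(K) = 20 - 2*K (h(K) = (-10 + K)*(-2) = 20 - 2*K)
357056/h(82) + p(-183)/w(84 + 130) = 357056/(20 - 2*82) + 88/(-559) = 357056/(20 - 164) + 88*(-1/559) = 357056/(-144) - 88/559 = 357056*(-1/144) - 88/559 = -22316/9 - 88/559 = -12475436/5031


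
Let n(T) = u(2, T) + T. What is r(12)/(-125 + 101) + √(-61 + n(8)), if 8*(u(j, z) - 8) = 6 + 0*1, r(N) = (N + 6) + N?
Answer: -5/4 + I*√177/2 ≈ -1.25 + 6.6521*I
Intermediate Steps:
r(N) = 6 + 2*N (r(N) = (6 + N) + N = 6 + 2*N)
u(j, z) = 35/4 (u(j, z) = 8 + (6 + 0*1)/8 = 8 + (6 + 0)/8 = 8 + (⅛)*6 = 8 + ¾ = 35/4)
n(T) = 35/4 + T
r(12)/(-125 + 101) + √(-61 + n(8)) = (6 + 2*12)/(-125 + 101) + √(-61 + (35/4 + 8)) = (6 + 24)/(-24) + √(-61 + 67/4) = -1/24*30 + √(-177/4) = -5/4 + I*√177/2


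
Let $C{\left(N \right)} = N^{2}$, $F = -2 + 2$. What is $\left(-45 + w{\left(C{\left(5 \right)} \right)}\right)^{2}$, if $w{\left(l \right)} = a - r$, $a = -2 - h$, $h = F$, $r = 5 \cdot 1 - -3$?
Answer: $3025$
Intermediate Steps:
$F = 0$
$r = 8$ ($r = 5 + 3 = 8$)
$h = 0$
$a = -2$ ($a = -2 - 0 = -2 + 0 = -2$)
$w{\left(l \right)} = -10$ ($w{\left(l \right)} = -2 - 8 = -10$)
$\left(-45 + w{\left(C{\left(5 \right)} \right)}\right)^{2} = \left(-45 - 10\right)^{2} = \left(-55\right)^{2} = 3025$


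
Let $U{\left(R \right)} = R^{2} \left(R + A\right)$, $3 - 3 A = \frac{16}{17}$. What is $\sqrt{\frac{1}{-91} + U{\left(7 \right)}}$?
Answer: $\frac{\sqrt{8111897157}}{4641} \approx 19.407$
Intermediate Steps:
$A = \frac{35}{51}$ ($A = 1 - \frac{16 \cdot \frac{1}{17}}{3} = 1 - \frac{16}{51} = \frac{35}{51} \approx 0.68627$)
$U{\left(R \right)} = R^{2} \left(\frac{35}{51} + R\right)$ ($U{\left(R \right)} = R^{2} \left(R + \frac{35}{51}\right) = R^{2} \left(\frac{35}{51} + R\right)$)
$\sqrt{\frac{1}{-91} + U{\left(7 \right)}} = \sqrt{\frac{1}{-91} + 7^{2} \left(\frac{35}{51} + 7\right)} = \sqrt{- \frac{1}{91} + 49 \cdot \frac{392}{51}} = \sqrt{- \frac{1}{91} + \frac{19208}{51}} = \sqrt{\frac{1747877}{4641}} = \frac{\sqrt{8111897157}}{4641}$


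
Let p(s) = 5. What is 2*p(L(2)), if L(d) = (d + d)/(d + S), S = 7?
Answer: 10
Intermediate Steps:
L(d) = 2*d/(7 + d) (L(d) = (d + d)/(d + 7) = (2*d)/(7 + d) = 2*d/(7 + d))
2*p(L(2)) = 2*5 = 10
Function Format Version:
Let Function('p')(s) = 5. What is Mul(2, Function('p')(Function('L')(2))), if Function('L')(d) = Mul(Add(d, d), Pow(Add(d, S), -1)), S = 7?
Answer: 10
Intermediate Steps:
Function('L')(d) = Mul(2, d, Pow(Add(7, d), -1)) (Function('L')(d) = Mul(Add(d, d), Pow(Add(d, 7), -1)) = Mul(Mul(2, d), Pow(Add(7, d), -1)) = Mul(2, d, Pow(Add(7, d), -1)))
Mul(2, Function('p')(Function('L')(2))) = Mul(2, 5) = 10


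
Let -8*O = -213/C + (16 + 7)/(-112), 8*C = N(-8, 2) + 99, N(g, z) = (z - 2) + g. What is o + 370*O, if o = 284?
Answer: 6753171/5824 ≈ 1159.5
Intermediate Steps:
N(g, z) = -2 + g + z (N(g, z) = (-2 + z) + g = -2 + g + z)
C = 91/8 (C = ((-2 - 8 + 2) + 99)/8 = (-8 + 99)/8 = (⅛)*91 = 91/8 ≈ 11.375)
O = 27563/11648 (O = -(-213/91/8 + (16 + 7)/(-112))/8 = -(-213*8/91 + 23*(-1/112))/8 = -(-1704/91 - 23/112)/8 = -⅛*(-27563/1456) = 27563/11648 ≈ 2.3663)
o + 370*O = 284 + 370*(27563/11648) = 284 + 5099155/5824 = 6753171/5824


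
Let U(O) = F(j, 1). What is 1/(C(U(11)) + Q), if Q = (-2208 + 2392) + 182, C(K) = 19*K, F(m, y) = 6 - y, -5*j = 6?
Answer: 1/461 ≈ 0.0021692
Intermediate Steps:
j = -6/5 (j = -⅕*6 = -6/5 ≈ -1.2000)
U(O) = 5 (U(O) = 6 - 1*1 = 6 - 1 = 5)
Q = 366 (Q = 184 + 182 = 366)
1/(C(U(11)) + Q) = 1/(19*5 + 366) = 1/(95 + 366) = 1/461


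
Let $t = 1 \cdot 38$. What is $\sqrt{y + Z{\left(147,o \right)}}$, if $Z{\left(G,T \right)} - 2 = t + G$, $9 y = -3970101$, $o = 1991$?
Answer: $\frac{i \sqrt{3968418}}{3} \approx 664.03 i$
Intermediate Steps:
$y = - \frac{1323367}{3}$ ($y = \frac{1}{9} \left(-3970101\right) = - \frac{1323367}{3} \approx -4.4112 \cdot 10^{5}$)
$t = 38$
$Z{\left(G,T \right)} = 40 + G$ ($Z{\left(G,T \right)} = 2 + \left(38 + G\right) = 40 + G$)
$\sqrt{y + Z{\left(147,o \right)}} = \sqrt{- \frac{1323367}{3} + \left(40 + 147\right)} = \sqrt{- \frac{1323367}{3} + 187} = \sqrt{- \frac{1322806}{3}} = \frac{i \sqrt{3968418}}{3}$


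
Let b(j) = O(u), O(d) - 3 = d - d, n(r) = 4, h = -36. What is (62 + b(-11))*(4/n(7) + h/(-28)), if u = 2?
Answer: 1040/7 ≈ 148.57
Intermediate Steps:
O(d) = 3 (O(d) = 3 + (d - d) = 3 + 0 = 3)
b(j) = 3
(62 + b(-11))*(4/n(7) + h/(-28)) = (62 + 3)*(4/4 - 36/(-28)) = 65*(4*(¼) - 36*(-1/28)) = 65*(1 + 9/7) = 65*(16/7) = 1040/7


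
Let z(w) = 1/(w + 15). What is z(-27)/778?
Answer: -1/9336 ≈ -0.00010711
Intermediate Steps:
z(w) = 1/(15 + w)
z(-27)/778 = 1/((15 - 27)*778) = (1/778)/(-12) = -1/12*1/778 = -1/9336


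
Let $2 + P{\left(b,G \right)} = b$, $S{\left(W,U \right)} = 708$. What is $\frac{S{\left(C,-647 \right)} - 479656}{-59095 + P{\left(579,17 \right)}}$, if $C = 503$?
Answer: $\frac{239474}{29259} \approx 8.1846$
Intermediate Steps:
$P{\left(b,G \right)} = -2 + b$
$\frac{S{\left(C,-647 \right)} - 479656}{-59095 + P{\left(579,17 \right)}} = \frac{708 - 479656}{-59095 + \left(-2 + 579\right)} = - \frac{478948}{-59095 + 577} = - \frac{478948}{-58518} = \left(-478948\right) \left(- \frac{1}{58518}\right) = \frac{239474}{29259}$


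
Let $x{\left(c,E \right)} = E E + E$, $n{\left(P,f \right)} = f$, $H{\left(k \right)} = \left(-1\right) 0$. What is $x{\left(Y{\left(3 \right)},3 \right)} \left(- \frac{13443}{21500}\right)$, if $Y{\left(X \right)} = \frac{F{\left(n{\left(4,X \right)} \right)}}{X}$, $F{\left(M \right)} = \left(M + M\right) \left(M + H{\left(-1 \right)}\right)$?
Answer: $- \frac{40329}{5375} \approx -7.5031$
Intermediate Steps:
$H{\left(k \right)} = 0$
$F{\left(M \right)} = 2 M^{2}$ ($F{\left(M \right)} = \left(M + M\right) \left(M + 0\right) = 2 M M = 2 M^{2}$)
$Y{\left(X \right)} = 2 X$ ($Y{\left(X \right)} = \frac{2 X^{2}}{X} = 2 X$)
$x{\left(c,E \right)} = E + E^{2}$ ($x{\left(c,E \right)} = E^{2} + E = E + E^{2}$)
$x{\left(Y{\left(3 \right)},3 \right)} \left(- \frac{13443}{21500}\right) = 3 \left(1 + 3\right) \left(- \frac{13443}{21500}\right) = 3 \cdot 4 \left(\left(-13443\right) \frac{1}{21500}\right) = 12 \left(- \frac{13443}{21500}\right) = - \frac{40329}{5375}$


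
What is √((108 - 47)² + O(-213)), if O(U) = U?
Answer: 2*√877 ≈ 59.228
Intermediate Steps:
√((108 - 47)² + O(-213)) = √((108 - 47)² - 213) = √(61² - 213) = √(3721 - 213) = √3508 = 2*√877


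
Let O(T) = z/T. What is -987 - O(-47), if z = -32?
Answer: -46421/47 ≈ -987.68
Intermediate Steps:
O(T) = -32/T
-987 - O(-47) = -987 - (-32)/(-47) = -987 - (-32)*(-1)/47 = -987 - 1*32/47 = -987 - 32/47 = -46421/47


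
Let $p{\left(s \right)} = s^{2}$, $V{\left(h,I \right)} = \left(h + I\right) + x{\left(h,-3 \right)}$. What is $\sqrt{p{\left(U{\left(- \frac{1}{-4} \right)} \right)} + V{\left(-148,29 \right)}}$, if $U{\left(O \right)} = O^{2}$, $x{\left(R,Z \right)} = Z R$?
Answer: $\frac{\sqrt{83201}}{16} \approx 18.028$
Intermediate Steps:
$x{\left(R,Z \right)} = R Z$
$V{\left(h,I \right)} = I - 2 h$ ($V{\left(h,I \right)} = \left(h + I\right) + h \left(-3\right) = \left(I + h\right) - 3 h = I - 2 h$)
$\sqrt{p{\left(U{\left(- \frac{1}{-4} \right)} \right)} + V{\left(-148,29 \right)}} = \sqrt{\left(\left(- \frac{1}{-4}\right)^{2}\right)^{2} + \left(29 - -296\right)} = \sqrt{\left(\left(\left(-1\right) \left(- \frac{1}{4}\right)\right)^{2}\right)^{2} + \left(29 + 296\right)} = \sqrt{\left(\left(\frac{1}{4}\right)^{2}\right)^{2} + 325} = \sqrt{\left(\frac{1}{16}\right)^{2} + 325} = \sqrt{\frac{1}{256} + 325} = \sqrt{\frac{83201}{256}} = \frac{\sqrt{83201}}{16}$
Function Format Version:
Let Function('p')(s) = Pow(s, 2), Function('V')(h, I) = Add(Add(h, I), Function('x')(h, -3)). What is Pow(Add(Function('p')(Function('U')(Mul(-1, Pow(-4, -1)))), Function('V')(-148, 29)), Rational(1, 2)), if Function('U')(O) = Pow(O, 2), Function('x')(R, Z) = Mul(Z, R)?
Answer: Mul(Rational(1, 16), Pow(83201, Rational(1, 2))) ≈ 18.028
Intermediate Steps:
Function('x')(R, Z) = Mul(R, Z)
Function('V')(h, I) = Add(I, Mul(-2, h)) (Function('V')(h, I) = Add(Add(h, I), Mul(h, -3)) = Add(Add(I, h), Mul(-3, h)) = Add(I, Mul(-2, h)))
Pow(Add(Function('p')(Function('U')(Mul(-1, Pow(-4, -1)))), Function('V')(-148, 29)), Rational(1, 2)) = Pow(Add(Pow(Pow(Mul(-1, Pow(-4, -1)), 2), 2), Add(29, Mul(-2, -148))), Rational(1, 2)) = Pow(Add(Pow(Pow(Mul(-1, Rational(-1, 4)), 2), 2), Add(29, 296)), Rational(1, 2)) = Pow(Add(Pow(Pow(Rational(1, 4), 2), 2), 325), Rational(1, 2)) = Pow(Add(Pow(Rational(1, 16), 2), 325), Rational(1, 2)) = Pow(Add(Rational(1, 256), 325), Rational(1, 2)) = Pow(Rational(83201, 256), Rational(1, 2)) = Mul(Rational(1, 16), Pow(83201, Rational(1, 2)))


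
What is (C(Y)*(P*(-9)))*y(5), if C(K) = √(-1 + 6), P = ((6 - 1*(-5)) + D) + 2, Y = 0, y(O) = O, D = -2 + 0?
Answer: -495*√5 ≈ -1106.9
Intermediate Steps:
D = -2
P = 11 (P = ((6 - 1*(-5)) - 2) + 2 = ((6 + 5) - 2) + 2 = (11 - 2) + 2 = 9 + 2 = 11)
C(K) = √5
(C(Y)*(P*(-9)))*y(5) = (√5*(11*(-9)))*5 = (√5*(-99))*5 = -99*√5*5 = -495*√5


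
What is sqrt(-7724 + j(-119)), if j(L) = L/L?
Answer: I*sqrt(7723) ≈ 87.881*I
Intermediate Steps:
j(L) = 1
sqrt(-7724 + j(-119)) = sqrt(-7724 + 1) = sqrt(-7723) = I*sqrt(7723)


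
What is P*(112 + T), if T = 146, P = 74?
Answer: 19092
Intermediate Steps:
P*(112 + T) = 74*(112 + 146) = 74*258 = 19092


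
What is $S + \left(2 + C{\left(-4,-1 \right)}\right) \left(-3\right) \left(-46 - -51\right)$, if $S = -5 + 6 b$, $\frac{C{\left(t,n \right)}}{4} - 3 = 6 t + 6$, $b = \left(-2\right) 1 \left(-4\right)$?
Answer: $913$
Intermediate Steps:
$b = 8$ ($b = \left(-2\right) \left(-4\right) = 8$)
$C{\left(t,n \right)} = 36 + 24 t$ ($C{\left(t,n \right)} = 12 + 4 \left(6 t + 6\right) = 12 + 4 \left(6 + 6 t\right) = 12 + \left(24 + 24 t\right) = 36 + 24 t$)
$S = 43$ ($S = -5 + 6 \cdot 8 = -5 + 48 = 43$)
$S + \left(2 + C{\left(-4,-1 \right)}\right) \left(-3\right) \left(-46 - -51\right) = 43 + \left(2 + \left(36 + 24 \left(-4\right)\right)\right) \left(-3\right) \left(-46 - -51\right) = 43 + \left(2 + \left(36 - 96\right)\right) \left(-3\right) \left(-46 + 51\right) = 43 + \left(2 - 60\right) \left(-3\right) 5 = 43 + \left(-58\right) \left(-3\right) 5 = 43 + 174 \cdot 5 = 43 + 870 = 913$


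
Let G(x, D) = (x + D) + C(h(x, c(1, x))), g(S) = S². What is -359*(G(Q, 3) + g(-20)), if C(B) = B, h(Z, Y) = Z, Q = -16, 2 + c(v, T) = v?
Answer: -133189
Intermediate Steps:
c(v, T) = -2 + v
G(x, D) = D + 2*x (G(x, D) = (x + D) + x = (D + x) + x = D + 2*x)
-359*(G(Q, 3) + g(-20)) = -359*((3 + 2*(-16)) + (-20)²) = -359*((3 - 32) + 400) = -359*(-29 + 400) = -359*371 = -133189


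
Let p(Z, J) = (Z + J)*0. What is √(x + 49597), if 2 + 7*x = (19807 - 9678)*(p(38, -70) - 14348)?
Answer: I*√1014886005/7 ≈ 4551.0*I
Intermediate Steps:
p(Z, J) = 0 (p(Z, J) = (J + Z)*0 = 0)
x = -145330894/7 (x = -2/7 + ((19807 - 9678)*(0 - 14348))/7 = -2/7 + (10129*(-14348))/7 = -2/7 + (⅐)*(-145330892) = -2/7 - 20761556 = -145330894/7 ≈ -2.0762e+7)
√(x + 49597) = √(-145330894/7 + 49597) = √(-144983715/7) = I*√1014886005/7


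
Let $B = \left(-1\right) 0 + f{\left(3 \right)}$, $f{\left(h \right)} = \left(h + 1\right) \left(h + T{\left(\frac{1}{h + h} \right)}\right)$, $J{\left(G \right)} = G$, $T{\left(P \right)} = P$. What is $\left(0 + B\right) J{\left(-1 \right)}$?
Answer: $- \frac{38}{3} \approx -12.667$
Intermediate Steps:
$f{\left(h \right)} = \left(1 + h\right) \left(h + \frac{1}{2 h}\right)$ ($f{\left(h \right)} = \left(h + 1\right) \left(h + \frac{1}{h + h}\right) = \left(1 + h\right) \left(h + \frac{1}{2 h}\right)$)
$B = \frac{38}{3}$ ($B = \left(-1\right) 0 + \left(\frac{1}{2} + 3 + 3^{2} + \frac{1}{2 \cdot 3}\right) = 0 + \left(\frac{1}{2} + 3 + 9 + \frac{1}{2} \cdot \frac{1}{3}\right) = 0 + \left(\frac{1}{2} + 3 + 9 + \frac{1}{6}\right) = 0 + \frac{38}{3} = \frac{38}{3} \approx 12.667$)
$\left(0 + B\right) J{\left(-1 \right)} = \left(0 + \frac{38}{3}\right) \left(-1\right) = \frac{38}{3} \left(-1\right) = - \frac{38}{3}$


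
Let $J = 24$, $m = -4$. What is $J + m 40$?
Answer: $-136$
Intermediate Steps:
$J + m 40 = 24 - 160 = -136$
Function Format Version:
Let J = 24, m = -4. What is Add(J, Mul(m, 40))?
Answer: -136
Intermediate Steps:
Add(J, Mul(m, 40)) = Add(24, Mul(-4, 40)) = Add(24, -160) = -136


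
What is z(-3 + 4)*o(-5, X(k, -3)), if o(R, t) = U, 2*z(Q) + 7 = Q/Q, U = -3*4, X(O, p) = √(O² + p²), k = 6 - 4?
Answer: 36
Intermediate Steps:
k = 2
U = -12
z(Q) = -3 (z(Q) = -7/2 + (Q/Q)/2 = -7/2 + (½)*1 = -7/2 + ½ = -3)
o(R, t) = -12
z(-3 + 4)*o(-5, X(k, -3)) = -3*(-12) = 36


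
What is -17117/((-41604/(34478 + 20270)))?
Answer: 234280379/10401 ≈ 22525.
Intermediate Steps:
-17117/((-41604/(34478 + 20270))) = -17117/((-41604/54748)) = -17117/((-41604*1/54748)) = -17117/(-10401/13687) = -17117*(-13687/10401) = 234280379/10401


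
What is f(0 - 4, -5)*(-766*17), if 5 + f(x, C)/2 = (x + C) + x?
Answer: 468792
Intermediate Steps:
f(x, C) = -10 + 2*C + 4*x (f(x, C) = -10 + 2*((x + C) + x) = -10 + 2*((C + x) + x) = -10 + 2*(C + 2*x) = -10 + (2*C + 4*x) = -10 + 2*C + 4*x)
f(0 - 4, -5)*(-766*17) = (-10 + 2*(-5) + 4*(0 - 4))*(-766*17) = (-10 - 10 + 4*(-4))*(-13022) = (-10 - 10 - 16)*(-13022) = -36*(-13022) = 468792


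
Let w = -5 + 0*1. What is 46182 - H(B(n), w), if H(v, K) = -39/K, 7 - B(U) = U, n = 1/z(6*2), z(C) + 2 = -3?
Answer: 230871/5 ≈ 46174.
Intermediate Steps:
z(C) = -5 (z(C) = -2 - 3 = -5)
n = -⅕ (n = 1/(-5) = -⅕ ≈ -0.20000)
B(U) = 7 - U
w = -5 (w = -5 + 0 = -5)
46182 - H(B(n), w) = 46182 - (-39)/(-5) = 46182 - (-39)*(-1)/5 = 46182 - 1*39/5 = 46182 - 39/5 = 230871/5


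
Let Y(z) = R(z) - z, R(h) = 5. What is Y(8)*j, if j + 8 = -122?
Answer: 390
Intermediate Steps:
j = -130 (j = -8 - 122 = -130)
Y(z) = 5 - z
Y(8)*j = (5 - 1*8)*(-130) = (5 - 8)*(-130) = -3*(-130) = 390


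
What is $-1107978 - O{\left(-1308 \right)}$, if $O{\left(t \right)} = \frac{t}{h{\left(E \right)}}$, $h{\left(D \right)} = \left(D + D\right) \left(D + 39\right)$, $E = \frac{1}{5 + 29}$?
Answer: $- \frac{1469530782}{1327} \approx -1.1074 \cdot 10^{6}$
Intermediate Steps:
$E = \frac{1}{34} \approx 0.029412$
$h{\left(D \right)} = 2 D \left(39 + D\right)$
$O{\left(t \right)} = \frac{578 t}{1327}$ ($O{\left(t \right)} = \frac{t}{2 \cdot \frac{1}{34} \left(39 + \frac{1}{34}\right)} = \frac{t}{2 \cdot \frac{1}{34} \cdot \frac{1327}{34}} = \frac{t}{\frac{1327}{578}} = t \frac{578}{1327} = \frac{578 t}{1327}$)
$-1107978 - O{\left(-1308 \right)} = -1107978 - \frac{578}{1327} \left(-1308\right) = -1107978 - - \frac{756024}{1327} = -1107978 + \frac{756024}{1327} = - \frac{1469530782}{1327}$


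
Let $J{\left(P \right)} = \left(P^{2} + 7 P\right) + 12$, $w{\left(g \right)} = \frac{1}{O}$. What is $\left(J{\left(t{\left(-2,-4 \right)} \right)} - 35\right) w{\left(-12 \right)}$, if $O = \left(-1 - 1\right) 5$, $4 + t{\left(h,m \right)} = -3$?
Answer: $\frac{23}{10} \approx 2.3$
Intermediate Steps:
$t{\left(h,m \right)} = -7$ ($t{\left(h,m \right)} = -4 - 3 = -7$)
$O = -10$ ($O = \left(-2\right) 5 = -10$)
$w{\left(g \right)} = - \frac{1}{10}$ ($w{\left(g \right)} = \frac{1}{-10} = - \frac{1}{10}$)
$J{\left(P \right)} = 12 + P^{2} + 7 P$
$\left(J{\left(t{\left(-2,-4 \right)} \right)} - 35\right) w{\left(-12 \right)} = \left(\left(12 + \left(-7\right)^{2} + 7 \left(-7\right)\right) - 35\right) \left(- \frac{1}{10}\right) = \left(\left(12 + 49 - 49\right) - 35\right) \left(- \frac{1}{10}\right) = \left(12 - 35\right) \left(- \frac{1}{10}\right) = \left(-23\right) \left(- \frac{1}{10}\right) = \frac{23}{10}$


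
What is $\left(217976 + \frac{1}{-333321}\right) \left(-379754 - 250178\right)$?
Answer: $- \frac{45768325719325940}{333321} \approx -1.3731 \cdot 10^{11}$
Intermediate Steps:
$\left(217976 + \frac{1}{-333321}\right) \left(-379754 - 250178\right) = \left(217976 - \frac{1}{333321}\right) \left(-629932\right) = \frac{72655978295}{333321} \left(-629932\right) = - \frac{45768325719325940}{333321}$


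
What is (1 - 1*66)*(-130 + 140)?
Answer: -650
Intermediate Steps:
(1 - 1*66)*(-130 + 140) = (1 - 66)*10 = -65*10 = -650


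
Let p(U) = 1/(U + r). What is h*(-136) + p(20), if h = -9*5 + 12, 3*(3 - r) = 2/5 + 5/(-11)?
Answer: 5681863/1266 ≈ 4488.0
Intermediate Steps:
r = 166/55 (r = 3 - (2/5 + 5/(-11))/3 = 3 - (2*(⅕) + 5*(-1/11))/3 = 3 - (⅖ - 5/11)/3 = 3 - ⅓*(-3/55) = 3 + 1/55 = 166/55 ≈ 3.0182)
h = -33 (h = -45 + 12 = -33)
p(U) = 1/(166/55 + U) (p(U) = 1/(U + 166/55) = 1/(166/55 + U))
h*(-136) + p(20) = -33*(-136) + 55/(166 + 55*20) = 4488 + 55/(166 + 1100) = 4488 + 55/1266 = 5681863/1266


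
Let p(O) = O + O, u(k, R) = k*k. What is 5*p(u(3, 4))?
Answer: 90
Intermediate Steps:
u(k, R) = k²
p(O) = 2*O
5*p(u(3, 4)) = 5*(2*3²) = 5*(2*9) = 5*18 = 90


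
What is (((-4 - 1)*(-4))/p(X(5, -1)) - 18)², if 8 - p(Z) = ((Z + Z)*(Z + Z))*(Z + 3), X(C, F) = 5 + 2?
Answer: 77246521/238144 ≈ 324.37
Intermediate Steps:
X(C, F) = 7
p(Z) = 8 - 4*Z²*(3 + Z) (p(Z) = 8 - (Z + Z)*(Z + Z)*(Z + 3) = 8 - (2*Z)*(2*Z)*(3 + Z) = 8 - 4*Z²*(3 + Z))
(((-4 - 1)*(-4))/p(X(5, -1)) - 18)² = (((-4 - 1)*(-4))/(8 - 12*7² - 4*7³) - 18)² = ((-5*(-4))/(8 - 12*49 - 4*343) - 18)² = (20/(8 - 588 - 1372) - 18)² = (20/(-1952) - 18)² = (-1/1952*20 - 18)² = (-5/488 - 18)² = (-8789/488)² = 77246521/238144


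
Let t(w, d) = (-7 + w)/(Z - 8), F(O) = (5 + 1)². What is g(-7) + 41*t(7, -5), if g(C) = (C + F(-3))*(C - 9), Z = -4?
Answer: -464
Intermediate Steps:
F(O) = 36 (F(O) = 6² = 36)
t(w, d) = 7/12 - w/12 (t(w, d) = (-7 + w)/(-4 - 8) = (-7 + w)/(-12) = (-7 + w)*(-1/12) = 7/12 - w/12)
g(C) = (-9 + C)*(36 + C) (g(C) = (C + 36)*(C - 9) = (36 + C)*(-9 + C) = (-9 + C)*(36 + C))
g(-7) + 41*t(7, -5) = (-324 + (-7)² + 27*(-7)) + 41*(7/12 - 1/12*7) = (-324 + 49 - 189) + 41*(7/12 - 7/12) = -464 + 41*0 = -464 + 0 = -464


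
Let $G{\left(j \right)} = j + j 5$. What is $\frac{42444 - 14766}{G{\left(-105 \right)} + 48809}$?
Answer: $\frac{27678}{48179} \approx 0.57448$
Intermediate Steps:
$G{\left(j \right)} = 6 j$ ($G{\left(j \right)} = j + 5 j = 6 j$)
$\frac{42444 - 14766}{G{\left(-105 \right)} + 48809} = \frac{42444 - 14766}{6 \left(-105\right) + 48809} = \frac{27678}{-630 + 48809} = \frac{27678}{48179}$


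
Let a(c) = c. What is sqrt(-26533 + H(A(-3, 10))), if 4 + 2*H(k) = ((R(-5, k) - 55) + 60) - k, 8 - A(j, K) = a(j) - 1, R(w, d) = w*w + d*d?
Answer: I*sqrt(26454) ≈ 162.65*I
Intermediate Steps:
R(w, d) = d**2 + w**2 (R(w, d) = w**2 + d**2 = d**2 + w**2)
A(j, K) = 9 - j (A(j, K) = 8 - (j - 1) = 8 - (-1 + j) = 8 + (1 - j) = 9 - j)
H(k) = 13 + k**2/2 - k/2 (H(k) = -2 + ((((k**2 + (-5)**2) - 55) + 60) - k)/2 = -2 + ((((k**2 + 25) - 55) + 60) - k)/2 = -2 + ((((25 + k**2) - 55) + 60) - k)/2 = -2 + (((-30 + k**2) + 60) - k)/2 = -2 + ((30 + k**2) - k)/2 = -2 + (30 + k**2 - k)/2 = -2 + (15 + k**2/2 - k/2) = 13 + k**2/2 - k/2)
sqrt(-26533 + H(A(-3, 10))) = sqrt(-26533 + (13 + (9 - 1*(-3))**2/2 - (9 - 1*(-3))/2)) = sqrt(-26533 + (13 + (9 + 3)**2/2 - (9 + 3)/2)) = sqrt(-26533 + (13 + (1/2)*12**2 - 1/2*12)) = sqrt(-26533 + (13 + (1/2)*144 - 6)) = sqrt(-26533 + (13 + 72 - 6)) = sqrt(-26533 + 79) = sqrt(-26454) = I*sqrt(26454)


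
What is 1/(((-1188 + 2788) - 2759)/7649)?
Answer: -7649/1159 ≈ -6.5997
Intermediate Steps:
1/(((-1188 + 2788) - 2759)/7649) = 1/((1600 - 2759)*(1/7649)) = 1/(-1159*1/7649) = 1/(-1159/7649) = -7649/1159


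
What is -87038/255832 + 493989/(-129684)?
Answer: -2868033955/691194106 ≈ -4.1494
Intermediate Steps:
-87038/255832 + 493989/(-129684) = -87038*1/255832 + 493989*(-1/129684) = -43519/127916 - 164663/43228 = -2868033955/691194106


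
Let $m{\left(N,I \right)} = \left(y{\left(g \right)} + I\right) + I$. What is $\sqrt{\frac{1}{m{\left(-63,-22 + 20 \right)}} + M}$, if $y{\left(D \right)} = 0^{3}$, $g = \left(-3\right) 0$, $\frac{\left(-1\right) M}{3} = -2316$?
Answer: $\frac{\sqrt{27791}}{2} \approx 83.353$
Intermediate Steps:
$M = 6948$ ($M = \left(-3\right) \left(-2316\right) = 6948$)
$g = 0$
$y{\left(D \right)} = 0$
$m{\left(N,I \right)} = 2 I$ ($m{\left(N,I \right)} = \left(0 + I\right) + I = I + I = 2 I$)
$\sqrt{\frac{1}{m{\left(-63,-22 + 20 \right)}} + M} = \sqrt{\frac{1}{2 \left(-22 + 20\right)} + 6948} = \sqrt{\frac{1}{2 \left(-2\right)} + 6948} = \sqrt{\frac{1}{-4} + 6948} = \sqrt{- \frac{1}{4} + 6948} = \sqrt{\frac{27791}{4}} = \frac{\sqrt{27791}}{2}$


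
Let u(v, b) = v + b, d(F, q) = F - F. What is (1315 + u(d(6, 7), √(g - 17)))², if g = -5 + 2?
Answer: 1729205 + 5260*I*√5 ≈ 1.7292e+6 + 11762.0*I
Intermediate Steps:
d(F, q) = 0
g = -3
u(v, b) = b + v
(1315 + u(d(6, 7), √(g - 17)))² = (1315 + (√(-3 - 17) + 0))² = (1315 + (√(-20) + 0))² = (1315 + (2*I*√5 + 0))² = (1315 + 2*I*√5)²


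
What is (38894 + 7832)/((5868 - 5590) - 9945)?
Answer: -46726/9667 ≈ -4.8336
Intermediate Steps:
(38894 + 7832)/((5868 - 5590) - 9945) = 46726/(278 - 9945) = 46726/(-9667) = 46726*(-1/9667) = -46726/9667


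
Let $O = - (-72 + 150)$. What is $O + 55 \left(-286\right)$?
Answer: $-15808$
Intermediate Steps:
$O = -78$ ($O = \left(-1\right) 78 = -78$)
$O + 55 \left(-286\right) = -78 + 55 \left(-286\right) = -78 - 15730 = -15808$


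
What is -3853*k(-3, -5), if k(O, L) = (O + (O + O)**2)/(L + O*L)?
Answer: -127149/10 ≈ -12715.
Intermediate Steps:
k(O, L) = (O + 4*O**2)/(L + L*O) (k(O, L) = (O + (2*O)**2)/(L + L*O) = (O + 4*O**2)/(L + L*O))
-3853*k(-3, -5) = -(-11559)*(1 + 4*(-3))/((-5)*(1 - 3)) = -(-11559)*(-1)*(1 - 12)/(5*(-2)) = -(-11559)*(-1)*(-1)*(-11)/(5*2) = -3853*33/10 = -127149/10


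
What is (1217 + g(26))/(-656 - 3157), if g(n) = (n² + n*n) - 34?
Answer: -845/1271 ≈ -0.66483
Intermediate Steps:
g(n) = -34 + 2*n² (g(n) = (n² + n²) - 34 = 2*n² - 34 = -34 + 2*n²)
(1217 + g(26))/(-656 - 3157) = (1217 + (-34 + 2*26²))/(-656 - 3157) = (1217 + (-34 + 2*676))/(-3813) = (1217 + (-34 + 1352))*(-1/3813) = (1217 + 1318)*(-1/3813) = 2535*(-1/3813) = -845/1271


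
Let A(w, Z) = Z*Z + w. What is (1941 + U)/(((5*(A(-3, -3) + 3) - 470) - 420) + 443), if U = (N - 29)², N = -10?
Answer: -577/67 ≈ -8.6119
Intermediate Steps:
A(w, Z) = w + Z² (A(w, Z) = Z² + w = w + Z²)
U = 1521 (U = (-10 - 29)² = (-39)² = 1521)
(1941 + U)/(((5*(A(-3, -3) + 3) - 470) - 420) + 443) = (1941 + 1521)/(((5*((-3 + (-3)²) + 3) - 470) - 420) + 443) = 3462/(((5*((-3 + 9) + 3) - 470) - 420) + 443) = 3462/(((5*(6 + 3) - 470) - 420) + 443) = 3462/(((5*9 - 470) - 420) + 443) = 3462/(((45 - 470) - 420) + 443) = 3462/((-425 - 420) + 443) = 3462/(-845 + 443) = 3462/(-402) = 3462*(-1/402) = -577/67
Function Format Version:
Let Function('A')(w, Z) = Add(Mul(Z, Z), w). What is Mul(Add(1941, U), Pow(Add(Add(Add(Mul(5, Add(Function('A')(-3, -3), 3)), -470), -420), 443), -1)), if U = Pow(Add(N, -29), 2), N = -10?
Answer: Rational(-577, 67) ≈ -8.6119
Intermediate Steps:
Function('A')(w, Z) = Add(w, Pow(Z, 2)) (Function('A')(w, Z) = Add(Pow(Z, 2), w) = Add(w, Pow(Z, 2)))
U = 1521 (U = Pow(Add(-10, -29), 2) = Pow(-39, 2) = 1521)
Mul(Add(1941, U), Pow(Add(Add(Add(Mul(5, Add(Function('A')(-3, -3), 3)), -470), -420), 443), -1)) = Mul(Add(1941, 1521), Pow(Add(Add(Add(Mul(5, Add(Add(-3, Pow(-3, 2)), 3)), -470), -420), 443), -1)) = Mul(3462, Pow(Add(Add(Add(Mul(5, Add(Add(-3, 9), 3)), -470), -420), 443), -1)) = Mul(3462, Pow(Add(Add(Add(Mul(5, Add(6, 3)), -470), -420), 443), -1)) = Mul(3462, Pow(Add(Add(Add(Mul(5, 9), -470), -420), 443), -1)) = Mul(3462, Pow(Add(Add(Add(45, -470), -420), 443), -1)) = Mul(3462, Pow(Add(Add(-425, -420), 443), -1)) = Mul(3462, Pow(Add(-845, 443), -1)) = Mul(3462, Pow(-402, -1)) = Mul(3462, Rational(-1, 402)) = Rational(-577, 67)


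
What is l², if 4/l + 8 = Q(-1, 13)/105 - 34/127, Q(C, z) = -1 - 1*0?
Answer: 2845155600/12183082129 ≈ 0.23353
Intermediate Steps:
Q(C, z) = -1 (Q(C, z) = -1 + 0 = -1)
l = -53340/110377 (l = 4/(-8 + (-1/105 - 34/127)) = 4/(-8 - 3697/13335) = 4/(-110377/13335) = 4*(-13335/110377) = -53340/110377 ≈ -0.48325)
l² = (-53340/110377)² = 2845155600/12183082129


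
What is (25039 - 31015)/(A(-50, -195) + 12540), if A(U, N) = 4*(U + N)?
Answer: -747/1445 ≈ -0.51696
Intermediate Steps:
A(U, N) = 4*N + 4*U (A(U, N) = 4*(N + U) = 4*N + 4*U)
(25039 - 31015)/(A(-50, -195) + 12540) = (25039 - 31015)/((4*(-195) + 4*(-50)) + 12540) = -5976/((-780 - 200) + 12540) = -5976/(-980 + 12540) = -5976/11560 = -5976*1/11560 = -747/1445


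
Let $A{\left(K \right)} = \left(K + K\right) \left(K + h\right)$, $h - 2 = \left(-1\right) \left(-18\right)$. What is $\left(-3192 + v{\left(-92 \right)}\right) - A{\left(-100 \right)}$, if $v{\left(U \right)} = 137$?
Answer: $-19055$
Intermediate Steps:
$h = 20$ ($h = 2 - -18 = 2 + 18 = 20$)
$A{\left(K \right)} = 2 K \left(20 + K\right)$ ($A{\left(K \right)} = \left(K + K\right) \left(K + 20\right) = 2 K \left(20 + K\right)$)
$\left(-3192 + v{\left(-92 \right)}\right) - A{\left(-100 \right)} = \left(-3192 + 137\right) - 2 \left(-100\right) \left(20 - 100\right) = -3055 - 2 \left(-100\right) \left(-80\right) = -3055 - 16000 = -19055$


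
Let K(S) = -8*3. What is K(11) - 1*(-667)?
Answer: 643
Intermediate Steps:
K(S) = -24
K(11) - 1*(-667) = -24 - 1*(-667) = -24 + 667 = 643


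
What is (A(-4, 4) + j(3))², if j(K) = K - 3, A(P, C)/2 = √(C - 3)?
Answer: 4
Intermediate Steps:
A(P, C) = 2*√(-3 + C) (A(P, C) = 2*√(C - 3) = 2*√(-3 + C))
j(K) = -3 + K
(A(-4, 4) + j(3))² = (2*√(-3 + 4) + (-3 + 3))² = (2*√1 + 0)² = (2*1 + 0)² = (2 + 0)² = 2² = 4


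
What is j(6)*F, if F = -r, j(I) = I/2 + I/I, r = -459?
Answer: 1836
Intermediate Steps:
j(I) = 1 + I/2 (j(I) = I*(½) + 1 = I/2 + 1 = 1 + I/2)
F = 459 (F = -1*(-459) = 459)
j(6)*F = (1 + (½)*6)*459 = (1 + 3)*459 = 4*459 = 1836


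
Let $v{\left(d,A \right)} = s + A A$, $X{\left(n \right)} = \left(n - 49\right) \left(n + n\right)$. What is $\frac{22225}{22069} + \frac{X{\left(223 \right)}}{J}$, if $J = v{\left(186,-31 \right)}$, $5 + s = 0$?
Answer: $\frac{433472444}{5274491} \approx 82.183$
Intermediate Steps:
$s = -5$ ($s = -5 + 0 = -5$)
$X{\left(n \right)} = 2 n \left(-49 + n\right)$ ($X{\left(n \right)} = \left(-49 + n\right) 2 n = 2 n \left(-49 + n\right)$)
$v{\left(d,A \right)} = -5 + A^{2}$ ($v{\left(d,A \right)} = -5 + A A = -5 + A^{2}$)
$J = 956$ ($J = -5 + \left(-31\right)^{2} = -5 + 961 = 956$)
$\frac{22225}{22069} + \frac{X{\left(223 \right)}}{J} = \frac{22225}{22069} + \frac{2 \cdot 223 \left(-49 + 223\right)}{956} = 22225 \cdot \frac{1}{22069} + 2 \cdot 223 \cdot 174 \cdot \frac{1}{956} = \frac{22225}{22069} + 77604 \cdot \frac{1}{956} = \frac{22225}{22069} + \frac{19401}{239} = \frac{433472444}{5274491}$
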